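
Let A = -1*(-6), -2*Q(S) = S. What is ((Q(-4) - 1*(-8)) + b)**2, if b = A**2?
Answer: 2116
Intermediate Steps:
Q(S) = -S/2
A = 6
b = 36 (b = 6**2 = 36)
((Q(-4) - 1*(-8)) + b)**2 = ((-1/2*(-4) - 1*(-8)) + 36)**2 = ((2 + 8) + 36)**2 = (10 + 36)**2 = 46**2 = 2116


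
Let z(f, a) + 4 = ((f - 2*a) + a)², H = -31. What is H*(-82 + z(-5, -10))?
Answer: 1891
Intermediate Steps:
z(f, a) = -4 + (f - a)² (z(f, a) = -4 + ((f - 2*a) + a)² = -4 + (f - a)²)
H*(-82 + z(-5, -10)) = -31*(-82 + (-4 + (-10 - 1*(-5))²)) = -31*(-82 + (-4 + (-10 + 5)²)) = -31*(-82 + (-4 + (-5)²)) = -31*(-82 + (-4 + 25)) = -31*(-82 + 21) = -31*(-61) = 1891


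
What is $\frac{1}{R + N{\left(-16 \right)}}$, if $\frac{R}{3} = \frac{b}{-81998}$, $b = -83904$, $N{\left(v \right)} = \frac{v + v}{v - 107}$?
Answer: $\frac{5042877}{16792256} \approx 0.30031$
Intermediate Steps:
$N{\left(v \right)} = \frac{2 v}{-107 + v}$
$R = \frac{125856}{40999}$ ($R = 3 \left(- \frac{83904}{-81998}\right) = 3 \left(\left(-83904\right) \left(- \frac{1}{81998}\right)\right) = 3 \cdot \frac{41952}{40999} = \frac{125856}{40999} \approx 3.0697$)
$\frac{1}{R + N{\left(-16 \right)}} = \frac{1}{\frac{125856}{40999} + 2 \left(-16\right) \frac{1}{-107 - 16}} = \frac{1}{\frac{125856}{40999} + 2 \left(-16\right) \frac{1}{-123}} = \frac{1}{\frac{125856}{40999} + 2 \left(-16\right) \left(- \frac{1}{123}\right)} = \frac{1}{\frac{125856}{40999} + \frac{32}{123}} = \frac{1}{\frac{16792256}{5042877}} = \frac{5042877}{16792256}$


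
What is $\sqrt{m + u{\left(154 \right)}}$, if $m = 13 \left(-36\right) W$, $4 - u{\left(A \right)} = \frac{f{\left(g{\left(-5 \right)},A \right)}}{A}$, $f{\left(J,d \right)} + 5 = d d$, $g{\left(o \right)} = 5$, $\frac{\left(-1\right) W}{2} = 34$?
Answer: $\frac{\sqrt{751181354}}{154} \approx 177.97$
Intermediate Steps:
$W = -68$ ($W = \left(-2\right) 34 = -68$)
$f{\left(J,d \right)} = -5 + d^{2}$ ($f{\left(J,d \right)} = -5 + d d = -5 + d^{2}$)
$u{\left(A \right)} = 4 - \frac{-5 + A^{2}}{A}$
$m = 31824$ ($m = 13 \left(-36\right) \left(-68\right) = \left(-468\right) \left(-68\right) = 31824$)
$\sqrt{m + u{\left(154 \right)}} = \sqrt{31824 + \left(4 - 154 + \frac{5}{154}\right)} = \sqrt{31824 - \frac{23095}{154}} = \sqrt{\frac{4877801}{154}} = \frac{\sqrt{751181354}}{154}$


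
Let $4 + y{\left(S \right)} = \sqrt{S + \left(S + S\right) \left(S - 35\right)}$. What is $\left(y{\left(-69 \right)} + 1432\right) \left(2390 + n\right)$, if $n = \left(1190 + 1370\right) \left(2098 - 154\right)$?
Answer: $7110054840 + 343553070 \sqrt{3} \approx 7.7051 \cdot 10^{9}$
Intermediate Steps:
$y{\left(S \right)} = -4 + \sqrt{S + 2 S \left(-35 + S\right)}$ ($y{\left(S \right)} = -4 + \sqrt{S + \left(S + S\right) \left(S - 35\right)} = -4 + \sqrt{S + 2 S \left(-35 + S\right)}$)
$n = 4976640$ ($n = 2560 \cdot 1944 = 4976640$)
$\left(y{\left(-69 \right)} + 1432\right) \left(2390 + n\right) = \left(\left(-4 + \sqrt{- 69 \left(-69 + 2 \left(-69\right)\right)}\right) + 1432\right) \left(2390 + 4976640\right) = \left(\left(-4 + \sqrt{- 69 \left(-69 - 138\right)}\right) + 1432\right) 4979030 = \left(\left(-4 + \sqrt{\left(-69\right) \left(-207\right)}\right) + 1432\right) 4979030 = \left(\left(-4 + \sqrt{14283}\right) + 1432\right) 4979030 = \left(\left(-4 + 69 \sqrt{3}\right) + 1432\right) 4979030 = \left(1428 + 69 \sqrt{3}\right) 4979030 = 7110054840 + 343553070 \sqrt{3}$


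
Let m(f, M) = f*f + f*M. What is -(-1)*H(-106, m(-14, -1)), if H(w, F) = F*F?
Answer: 44100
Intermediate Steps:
m(f, M) = f² + M*f
H(w, F) = F²
-(-1)*H(-106, m(-14, -1)) = -(-1)*(-14*(-1 - 14))² = -(-1)*(-14*(-15))² = -(-1)*210² = -(-1)*44100 = -1*(-44100) = 44100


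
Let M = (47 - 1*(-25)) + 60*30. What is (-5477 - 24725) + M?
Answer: -28330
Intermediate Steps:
M = 1872 (M = (47 + 25) + 1800 = 72 + 1800 = 1872)
(-5477 - 24725) + M = (-5477 - 24725) + 1872 = -30202 + 1872 = -28330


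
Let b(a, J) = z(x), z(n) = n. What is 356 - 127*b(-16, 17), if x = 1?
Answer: 229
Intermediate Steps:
b(a, J) = 1
356 - 127*b(-16, 17) = 356 - 127*1 = 356 - 127 = 229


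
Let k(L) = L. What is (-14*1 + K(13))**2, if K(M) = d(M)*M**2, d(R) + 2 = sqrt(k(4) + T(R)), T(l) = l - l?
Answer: 196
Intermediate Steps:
T(l) = 0
d(R) = 0 (d(R) = -2 + sqrt(4 + 0) = -2 + sqrt(4) = -2 + 2 = 0)
K(M) = 0 (K(M) = 0*M**2 = 0)
(-14*1 + K(13))**2 = (-14*1 + 0)**2 = (-14 + 0)**2 = (-14)**2 = 196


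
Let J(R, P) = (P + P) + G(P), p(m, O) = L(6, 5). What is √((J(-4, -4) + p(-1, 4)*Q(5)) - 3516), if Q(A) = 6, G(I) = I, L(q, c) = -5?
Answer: I*√3558 ≈ 59.649*I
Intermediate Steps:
p(m, O) = -5
J(R, P) = 3*P (J(R, P) = (P + P) + P = 2*P + P = 3*P)
√((J(-4, -4) + p(-1, 4)*Q(5)) - 3516) = √((3*(-4) - 5*6) - 3516) = √((-12 - 30) - 3516) = √(-42 - 3516) = √(-3558) = I*√3558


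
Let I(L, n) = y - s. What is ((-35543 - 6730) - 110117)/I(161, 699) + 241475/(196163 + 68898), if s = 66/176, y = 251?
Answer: -160926189/265061 ≈ -607.13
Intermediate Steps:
s = 3/8 (s = 66*(1/176) = 3/8 ≈ 0.37500)
I(L, n) = 2005/8 (I(L, n) = 251 - 1*3/8 = 251 - 3/8 = 2005/8)
((-35543 - 6730) - 110117)/I(161, 699) + 241475/(196163 + 68898) = ((-35543 - 6730) - 110117)/(2005/8) + 241475/(196163 + 68898) = (-42273 - 110117)*(8/2005) + 241475/265061 = -152390*8/2005 + 241475*(1/265061) = -243824/401 + 241475/265061 = -160926189/265061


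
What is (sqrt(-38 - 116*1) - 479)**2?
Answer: (479 - I*sqrt(154))**2 ≈ 2.2929e+5 - 11888.0*I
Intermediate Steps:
(sqrt(-38 - 116*1) - 479)**2 = (sqrt(-38 - 116) - 479)**2 = (sqrt(-154) - 479)**2 = (I*sqrt(154) - 479)**2 = (-479 + I*sqrt(154))**2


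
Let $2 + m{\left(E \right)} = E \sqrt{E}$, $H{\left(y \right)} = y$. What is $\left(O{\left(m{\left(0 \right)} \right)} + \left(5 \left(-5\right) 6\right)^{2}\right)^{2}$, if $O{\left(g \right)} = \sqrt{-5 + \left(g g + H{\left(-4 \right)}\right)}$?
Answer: $\left(22500 + i \sqrt{5}\right)^{2} \approx 5.0625 \cdot 10^{8} + 1.01 \cdot 10^{5} i$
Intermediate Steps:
$m{\left(E \right)} = -2 + E^{\frac{3}{2}}$ ($m{\left(E \right)} = -2 + E \sqrt{E} = -2 + E^{\frac{3}{2}}$)
$O{\left(g \right)} = \sqrt{-9 + g^{2}}$ ($O{\left(g \right)} = \sqrt{-5 + \left(g g - 4\right)} = \sqrt{-5 + \left(g^{2} - 4\right)} = \sqrt{-5 + \left(-4 + g^{2}\right)} = \sqrt{-9 + g^{2}}$)
$\left(O{\left(m{\left(0 \right)} \right)} + \left(5 \left(-5\right) 6\right)^{2}\right)^{2} = \left(\sqrt{-9 + \left(-2 + 0^{\frac{3}{2}}\right)^{2}} + \left(5 \left(-5\right) 6\right)^{2}\right)^{2} = \left(\sqrt{-9 + \left(-2 + 0\right)^{2}} + \left(\left(-25\right) 6\right)^{2}\right)^{2} = \left(\sqrt{-9 + \left(-2\right)^{2}} + \left(-150\right)^{2}\right)^{2} = \left(\sqrt{-9 + 4} + 22500\right)^{2} = \left(\sqrt{-5} + 22500\right)^{2} = \left(i \sqrt{5} + 22500\right)^{2} = \left(22500 + i \sqrt{5}\right)^{2}$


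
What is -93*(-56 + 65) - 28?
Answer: -865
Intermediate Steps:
-93*(-56 + 65) - 28 = -93*9 - 28 = -837 - 28 = -865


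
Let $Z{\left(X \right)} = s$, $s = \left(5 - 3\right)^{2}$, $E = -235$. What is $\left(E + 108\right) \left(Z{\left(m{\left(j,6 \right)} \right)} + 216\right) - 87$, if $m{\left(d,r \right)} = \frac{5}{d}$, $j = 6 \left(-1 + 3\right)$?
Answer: $-28027$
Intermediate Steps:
$j = 12$ ($j = 6 \cdot 2 = 12$)
$s = 4$ ($s = 2^{2} = 4$)
$Z{\left(X \right)} = 4$
$\left(E + 108\right) \left(Z{\left(m{\left(j,6 \right)} \right)} + 216\right) - 87 = \left(-235 + 108\right) \left(4 + 216\right) - 87 = \left(-127\right) 220 - 87 = -27940 - 87 = -28027$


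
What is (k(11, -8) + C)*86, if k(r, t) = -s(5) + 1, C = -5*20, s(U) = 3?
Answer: -8772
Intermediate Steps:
C = -100
k(r, t) = -2 (k(r, t) = -1*3 + 1 = -3 + 1 = -2)
(k(11, -8) + C)*86 = (-2 - 100)*86 = -102*86 = -8772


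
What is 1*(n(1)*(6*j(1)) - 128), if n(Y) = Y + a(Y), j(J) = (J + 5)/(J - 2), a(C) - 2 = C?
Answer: -272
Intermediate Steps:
a(C) = 2 + C
j(J) = (5 + J)/(-2 + J)
n(Y) = 2 + 2*Y (n(Y) = Y + (2 + Y) = 2 + 2*Y)
1*(n(1)*(6*j(1)) - 128) = 1*((2 + 2*1)*(6*((5 + 1)/(-2 + 1))) - 128) = 1*((2 + 2)*(6*(6/(-1))) - 128) = 1*(4*(6*(-1*6)) - 128) = 1*(4*(6*(-6)) - 128) = 1*(4*(-36) - 128) = 1*(-144 - 128) = 1*(-272) = -272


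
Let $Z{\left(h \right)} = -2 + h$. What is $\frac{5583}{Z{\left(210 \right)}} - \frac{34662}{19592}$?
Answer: $\frac{12771555}{509392} \approx 25.072$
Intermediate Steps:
$\frac{5583}{Z{\left(210 \right)}} - \frac{34662}{19592} = \frac{5583}{-2 + 210} - \frac{34662}{19592} = \frac{5583}{208} - \frac{17331}{9796} = \frac{12771555}{509392}$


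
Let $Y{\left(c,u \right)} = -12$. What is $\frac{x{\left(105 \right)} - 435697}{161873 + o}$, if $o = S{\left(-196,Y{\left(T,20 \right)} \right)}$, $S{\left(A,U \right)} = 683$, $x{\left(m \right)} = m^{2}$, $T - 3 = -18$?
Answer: $- \frac{106168}{40639} \approx -2.6125$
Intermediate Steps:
$T = -15$ ($T = 3 - 18 = -15$)
$o = 683$
$\frac{x{\left(105 \right)} - 435697}{161873 + o} = \frac{105^{2} - 435697}{161873 + 683} = \frac{11025 - 435697}{162556} = \left(-424672\right) \frac{1}{162556} = - \frac{106168}{40639}$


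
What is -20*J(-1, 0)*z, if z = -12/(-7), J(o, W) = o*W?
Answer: 0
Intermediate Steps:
J(o, W) = W*o
z = 12/7 (z = -12*(-⅐) = 12/7 ≈ 1.7143)
-20*J(-1, 0)*z = -20*0*(-1)*12/7 = -0*12/7 = -20*0 = 0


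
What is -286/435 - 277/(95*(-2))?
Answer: 13231/16530 ≈ 0.80042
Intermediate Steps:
-286/435 - 277/(95*(-2)) = -286*1/435 - 277/(-190) = -286/435 - 277*(-1/190) = -286/435 + 277/190 = 13231/16530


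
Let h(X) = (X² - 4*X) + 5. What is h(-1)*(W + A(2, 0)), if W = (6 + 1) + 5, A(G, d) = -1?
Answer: 110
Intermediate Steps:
h(X) = 5 + X² - 4*X
W = 12 (W = 7 + 5 = 12)
h(-1)*(W + A(2, 0)) = (5 + (-1)² - 4*(-1))*(12 - 1) = (5 + 1 + 4)*11 = 10*11 = 110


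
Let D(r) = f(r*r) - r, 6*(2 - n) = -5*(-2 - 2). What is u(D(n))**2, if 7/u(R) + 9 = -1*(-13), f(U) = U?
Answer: 49/16 ≈ 3.0625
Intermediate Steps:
n = -4/3 (n = 2 - (-5)*(-2 - 2)/6 = 2 - (-5)*(-4)/6 = 2 - 1/6*20 = 2 - 10/3 = -4/3 ≈ -1.3333)
D(r) = r**2 - r (D(r) = r*r - r = r**2 - r)
u(R) = 7/4 (u(R) = 7/(-9 - 1*(-13)) = 7/(-9 + 13) = 7/4)
u(D(n))**2 = (7/4)**2 = 49/16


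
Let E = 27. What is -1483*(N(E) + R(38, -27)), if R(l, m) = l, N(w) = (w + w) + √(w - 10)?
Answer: -136436 - 1483*√17 ≈ -1.4255e+5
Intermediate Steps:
N(w) = √(-10 + w) + 2*w (N(w) = 2*w + √(-10 + w) = √(-10 + w) + 2*w)
-1483*(N(E) + R(38, -27)) = -1483*((√(-10 + 27) + 2*27) + 38) = -1483*((√17 + 54) + 38) = -1483*((54 + √17) + 38) = -1483*(92 + √17) = -136436 - 1483*√17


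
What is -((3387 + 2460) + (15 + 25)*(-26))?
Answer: -4807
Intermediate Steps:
-((3387 + 2460) + (15 + 25)*(-26)) = -(5847 + 40*(-26)) = -(5847 - 1040) = -1*4807 = -4807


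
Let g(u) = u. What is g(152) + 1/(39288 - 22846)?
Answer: 2499185/16442 ≈ 152.00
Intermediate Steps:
g(152) + 1/(39288 - 22846) = 152 + 1/(39288 - 22846) = 152 + 1/16442 = 2499185/16442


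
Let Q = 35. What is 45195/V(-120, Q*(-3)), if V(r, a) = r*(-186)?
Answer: 3013/1488 ≈ 2.0249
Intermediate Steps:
V(r, a) = -186*r
45195/V(-120, Q*(-3)) = 45195/((-186*(-120))) = 45195/22320 = 45195*(1/22320) = 3013/1488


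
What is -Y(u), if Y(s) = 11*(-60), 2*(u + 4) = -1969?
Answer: 660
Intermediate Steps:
u = -1977/2 (u = -4 + (1/2)*(-1969) = -4 - 1969/2 = -1977/2 ≈ -988.50)
Y(s) = -660
-Y(u) = -1*(-660) = 660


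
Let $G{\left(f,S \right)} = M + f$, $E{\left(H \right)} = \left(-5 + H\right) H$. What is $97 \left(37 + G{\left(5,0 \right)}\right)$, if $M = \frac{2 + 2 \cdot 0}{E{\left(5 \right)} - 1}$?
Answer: $3880$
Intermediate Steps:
$E{\left(H \right)} = H \left(-5 + H\right)$
$M = -2$ ($M = \frac{2 + 2 \cdot 0}{5 \left(-5 + 5\right) - 1} = \frac{2 + 0}{5 \cdot 0 - 1} = \frac{2}{0 - 1} = \frac{2}{-1} = 2 \left(-1\right) = -2$)
$G{\left(f,S \right)} = -2 + f$
$97 \left(37 + G{\left(5,0 \right)}\right) = 97 \left(37 + \left(-2 + 5\right)\right) = 97 \left(37 + 3\right) = 97 \cdot 40 = 3880$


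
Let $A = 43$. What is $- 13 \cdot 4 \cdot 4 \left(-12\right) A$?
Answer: $107328$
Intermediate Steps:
$- 13 \cdot 4 \cdot 4 \left(-12\right) A = - 13 \cdot 4 \cdot 4 \left(-12\right) 43 = \left(-13\right) 16 \left(-12\right) 43 = \left(-208\right) \left(-12\right) 43 = 2496 \cdot 43 = 107328$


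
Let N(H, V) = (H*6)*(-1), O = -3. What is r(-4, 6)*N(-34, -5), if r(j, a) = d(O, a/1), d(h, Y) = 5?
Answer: 1020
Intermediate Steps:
N(H, V) = -6*H (N(H, V) = (6*H)*(-1) = -6*H)
r(j, a) = 5
r(-4, 6)*N(-34, -5) = 5*(-6*(-34)) = 5*204 = 1020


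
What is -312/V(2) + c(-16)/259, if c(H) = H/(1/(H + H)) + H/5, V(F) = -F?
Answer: 204564/1295 ≈ 157.96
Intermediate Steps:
c(H) = 2*H² + H/5 (c(H) = H/(1/(2*H)) + H*(⅕) = H/((1/(2*H))) + H/5 = H*(2*H) + H/5 = 2*H² + H/5)
-312/V(2) + c(-16)/259 = -312/((-1*2)) + ((⅕)*(-16)*(1 + 10*(-16)))/259 = -312/(-2) + ((⅕)*(-16)*(1 - 160))*(1/259) = -312*(-½) + ((⅕)*(-16)*(-159))*(1/259) = 156 + (2544/5)*(1/259) = 156 + 2544/1295 = 204564/1295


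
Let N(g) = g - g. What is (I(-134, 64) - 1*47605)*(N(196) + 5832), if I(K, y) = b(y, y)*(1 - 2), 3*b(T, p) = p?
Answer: -277756776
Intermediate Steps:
b(T, p) = p/3
I(K, y) = -y/3 (I(K, y) = (y/3)*(1 - 2) = (y/3)*(-1) = -y/3)
N(g) = 0
(I(-134, 64) - 1*47605)*(N(196) + 5832) = (-⅓*64 - 1*47605)*(0 + 5832) = (-64/3 - 47605)*5832 = -142879/3*5832 = -277756776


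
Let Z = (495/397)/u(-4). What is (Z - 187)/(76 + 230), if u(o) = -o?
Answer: -296461/485928 ≈ -0.61009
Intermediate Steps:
Z = 495/1588 (Z = (495/397)/((-1*(-4))) = (495*(1/397))/4 = (495/397)*(¼) = 495/1588 ≈ 0.31171)
(Z - 187)/(76 + 230) = (495/1588 - 187)/(76 + 230) = -296461/1588/306 = -296461/1588*1/306 = -296461/485928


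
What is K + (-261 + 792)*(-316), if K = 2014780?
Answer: 1846984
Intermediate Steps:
K + (-261 + 792)*(-316) = 2014780 + (-261 + 792)*(-316) = 2014780 + 531*(-316) = 2014780 - 167796 = 1846984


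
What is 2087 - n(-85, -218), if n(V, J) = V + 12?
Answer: 2160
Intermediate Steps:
n(V, J) = 12 + V
2087 - n(-85, -218) = 2087 - (12 - 85) = 2087 - 1*(-73) = 2087 + 73 = 2160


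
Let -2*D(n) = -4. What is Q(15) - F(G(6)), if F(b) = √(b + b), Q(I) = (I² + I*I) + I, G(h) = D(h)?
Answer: 463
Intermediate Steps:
D(n) = 2 (D(n) = -½*(-4) = 2)
G(h) = 2
Q(I) = I + 2*I² (Q(I) = (I² + I²) + I = 2*I² + I = I + 2*I²)
F(b) = √2*√b (F(b) = √(2*b) = √2*√b)
Q(15) - F(G(6)) = 15*(1 + 2*15) - √2*√2 = 15*(1 + 30) - 1*2 = 15*31 - 2 = 465 - 2 = 463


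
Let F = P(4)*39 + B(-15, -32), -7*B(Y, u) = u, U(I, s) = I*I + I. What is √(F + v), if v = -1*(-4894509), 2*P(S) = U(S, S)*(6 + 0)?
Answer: 5*√9597833/7 ≈ 2212.9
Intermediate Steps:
U(I, s) = I + I² (U(I, s) = I² + I = I + I²)
B(Y, u) = -u/7
P(S) = 3*S*(1 + S) (P(S) = ((S*(1 + S))*(6 + 0))/2 = ((S*(1 + S))*6)/2 = (6*S*(1 + S))/2 = 3*S*(1 + S))
F = 16412/7 (F = (3*4*(1 + 4))*39 - ⅐*(-32) = (3*4*5)*39 + 32/7 = 60*39 + 32/7 = 2340 + 32/7 = 16412/7 ≈ 2344.6)
v = 4894509
√(F + v) = √(16412/7 + 4894509) = √(34277975/7) = 5*√9597833/7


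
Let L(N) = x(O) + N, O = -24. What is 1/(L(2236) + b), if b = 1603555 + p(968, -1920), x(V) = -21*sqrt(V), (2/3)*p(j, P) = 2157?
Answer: 6436106/10355865153145 + 168*I*sqrt(6)/10355865153145 ≈ 6.2149e-7 + 3.9737e-11*I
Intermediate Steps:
p(j, P) = 6471/2 (p(j, P) = (3/2)*2157 = 6471/2)
L(N) = N - 42*I*sqrt(6) (L(N) = -42*I*sqrt(6) + N = N - 42*I*sqrt(6))
b = 3213581/2 (b = 1603555 + 6471/2 = 3213581/2 ≈ 1.6068e+6)
1/(L(2236) + b) = 1/((2236 - 42*I*sqrt(6)) + 3213581/2) = 1/(3218053/2 - 42*I*sqrt(6))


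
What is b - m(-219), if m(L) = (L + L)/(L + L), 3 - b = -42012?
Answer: 42014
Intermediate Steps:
b = 42015 (b = 3 - 1*(-42012) = 3 + 42012 = 42015)
m(L) = 1 (m(L) = (2*L)/((2*L)) = (2*L)*(1/(2*L)) = 1)
b - m(-219) = 42015 - 1*1 = 42015 - 1 = 42014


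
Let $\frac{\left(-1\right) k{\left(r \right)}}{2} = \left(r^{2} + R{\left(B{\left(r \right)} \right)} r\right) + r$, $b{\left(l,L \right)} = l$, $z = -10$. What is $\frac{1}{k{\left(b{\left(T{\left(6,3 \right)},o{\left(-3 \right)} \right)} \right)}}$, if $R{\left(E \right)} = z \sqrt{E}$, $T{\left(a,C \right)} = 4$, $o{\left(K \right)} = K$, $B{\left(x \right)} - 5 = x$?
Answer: $\frac{1}{200} \approx 0.005$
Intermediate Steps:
$B{\left(x \right)} = 5 + x$
$R{\left(E \right)} = - 10 \sqrt{E}$
$k{\left(r \right)} = - 2 r - 2 r^{2} + 20 r \sqrt{5 + r}$ ($k{\left(r \right)} = - 2 \left(\left(r^{2} + - 10 \sqrt{5 + r} r\right) + r\right) = - 2 \left(\left(r^{2} - 10 r \sqrt{5 + r}\right) + r\right) = - 2 \left(r + r^{2} - 10 r \sqrt{5 + r}\right) = - 2 r - 2 r^{2} + 20 r \sqrt{5 + r}$)
$\frac{1}{k{\left(b{\left(T{\left(6,3 \right)},o{\left(-3 \right)} \right)} \right)}} = \frac{1}{2 \cdot 4 \left(-1 - 4 + 10 \sqrt{5 + 4}\right)} = \frac{1}{2 \cdot 4 \left(-1 - 4 + 10 \sqrt{9}\right)} = \frac{1}{2 \cdot 4 \left(-1 - 4 + 10 \cdot 3\right)} = \frac{1}{2 \cdot 4 \left(-1 - 4 + 30\right)} = \frac{1}{2 \cdot 4 \cdot 25} = \frac{1}{200}$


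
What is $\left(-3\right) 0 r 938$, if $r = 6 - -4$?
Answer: $0$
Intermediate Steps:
$r = 10$ ($r = 6 + 4 = 10$)
$\left(-3\right) 0 r 938 = \left(-3\right) 0 \cdot 10 \cdot 938 = 0 \cdot 10 \cdot 938 = 0 \cdot 938 = 0$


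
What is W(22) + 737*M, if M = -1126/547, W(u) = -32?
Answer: -847366/547 ≈ -1549.1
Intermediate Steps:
M = -1126/547 (M = -1126*1/547 = -1126/547 ≈ -2.0585)
W(22) + 737*M = -32 + 737*(-1126/547) = -32 - 829862/547 = -847366/547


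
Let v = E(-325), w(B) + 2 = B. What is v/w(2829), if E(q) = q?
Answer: -325/2827 ≈ -0.11496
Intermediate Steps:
w(B) = -2 + B
v = -325
v/w(2829) = -325/(-2 + 2829) = -325/2827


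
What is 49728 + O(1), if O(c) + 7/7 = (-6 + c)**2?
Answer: 49752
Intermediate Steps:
O(c) = -1 + (-6 + c)**2
49728 + O(1) = 49728 + (-1 + (-6 + 1)**2) = 49728 + (-1 + (-5)**2) = 49728 + (-1 + 25) = 49728 + 24 = 49752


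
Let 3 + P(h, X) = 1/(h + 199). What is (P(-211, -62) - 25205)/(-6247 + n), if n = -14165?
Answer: 302497/244944 ≈ 1.2350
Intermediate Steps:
P(h, X) = -3 + 1/(199 + h) (P(h, X) = -3 + 1/(h + 199) = -3 + 1/(199 + h))
(P(-211, -62) - 25205)/(-6247 + n) = ((-596 - 3*(-211))/(199 - 211) - 25205)/(-6247 - 14165) = ((-596 + 633)/(-12) - 25205)/(-20412) = (-1/12*37 - 25205)*(-1/20412) = (-37/12 - 25205)*(-1/20412) = -302497/12*(-1/20412) = 302497/244944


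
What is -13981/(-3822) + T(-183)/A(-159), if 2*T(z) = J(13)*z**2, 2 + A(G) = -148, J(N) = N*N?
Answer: -3604492267/191100 ≈ -18862.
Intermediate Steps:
J(N) = N**2
A(G) = -150 (A(G) = -2 - 148 = -150)
T(z) = 169*z**2/2 (T(z) = (13**2*z**2)/2 = (169*z**2)/2 = 169*z**2/2)
-13981/(-3822) + T(-183)/A(-159) = -13981/(-3822) + ((169/2)*(-183)**2)/(-150) = -13981*(-1/3822) + ((169/2)*33489)*(-1/150) = 13981/3822 + (5659641/2)*(-1/150) = 13981/3822 - 1886547/100 = -3604492267/191100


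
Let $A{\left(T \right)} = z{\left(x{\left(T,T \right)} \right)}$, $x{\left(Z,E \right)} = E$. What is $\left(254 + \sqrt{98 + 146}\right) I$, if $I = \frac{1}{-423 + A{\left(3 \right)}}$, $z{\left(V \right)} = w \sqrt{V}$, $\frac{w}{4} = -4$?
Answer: $- \frac{35814}{59387} - \frac{282 \sqrt{61}}{59387} + \frac{32 \sqrt{183}}{178161} + \frac{4064 \sqrt{3}}{178161} \approx -0.59821$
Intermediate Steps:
$w = -16$ ($w = 4 \left(-4\right) = -16$)
$z{\left(V \right)} = - 16 \sqrt{V}$
$A{\left(T \right)} = - 16 \sqrt{T}$
$I = \frac{1}{-423 - 16 \sqrt{3}} \approx -0.0022187$
$\left(254 + \sqrt{98 + 146}\right) I = \left(254 + \sqrt{98 + 146}\right) \left(- \frac{141}{59387} + \frac{16 \sqrt{3}}{178161}\right) = \left(254 + \sqrt{244}\right) \left(- \frac{141}{59387} + \frac{16 \sqrt{3}}{178161}\right) = \left(254 + 2 \sqrt{61}\right) \left(- \frac{141}{59387} + \frac{16 \sqrt{3}}{178161}\right)$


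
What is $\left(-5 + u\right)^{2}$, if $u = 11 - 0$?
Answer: $36$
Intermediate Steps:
$u = 11$ ($u = 11 + 0 = 11$)
$\left(-5 + u\right)^{2} = \left(-5 + 11\right)^{2} = 6^{2} = 36$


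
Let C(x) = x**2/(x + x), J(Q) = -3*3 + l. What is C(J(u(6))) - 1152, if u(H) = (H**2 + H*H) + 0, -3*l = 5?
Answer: -3472/3 ≈ -1157.3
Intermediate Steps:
l = -5/3 (l = -1/3*5 = -5/3 ≈ -1.6667)
u(H) = 2*H**2 (u(H) = (H**2 + H**2) + 0 = 2*H**2 + 0 = 2*H**2)
J(Q) = -32/3 (J(Q) = -3*3 - 5/3 = -9 - 5/3 = -32/3)
C(x) = x/2 (C(x) = x**2/((2*x)) = (1/(2*x))*x**2 = x/2)
C(J(u(6))) - 1152 = (1/2)*(-32/3) - 1152 = -16/3 - 1152 = -3472/3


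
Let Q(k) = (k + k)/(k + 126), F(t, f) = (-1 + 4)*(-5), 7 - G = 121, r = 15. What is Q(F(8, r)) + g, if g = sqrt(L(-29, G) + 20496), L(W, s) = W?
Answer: -10/37 + sqrt(20467) ≈ 142.79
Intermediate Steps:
G = -114 (G = 7 - 1*121 = 7 - 121 = -114)
F(t, f) = -15 (F(t, f) = 3*(-5) = -15)
Q(k) = 2*k/(126 + k) (Q(k) = (2*k)/(126 + k) = 2*k/(126 + k))
g = sqrt(20467) (g = sqrt(-29 + 20496) = sqrt(20467) ≈ 143.06)
Q(F(8, r)) + g = 2*(-15)/(126 - 15) + sqrt(20467) = 2*(-15)/111 + sqrt(20467) = 2*(-15)*(1/111) + sqrt(20467) = -10/37 + sqrt(20467)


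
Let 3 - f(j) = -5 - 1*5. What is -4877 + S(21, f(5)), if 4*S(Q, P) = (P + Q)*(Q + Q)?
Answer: -4520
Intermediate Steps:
f(j) = 13 (f(j) = 3 - (-5 - 1*5) = 3 - (-5 - 5) = 3 - 1*(-10) = 3 + 10 = 13)
S(Q, P) = Q*(P + Q)/2 (S(Q, P) = ((P + Q)*(Q + Q))/4 = ((P + Q)*(2*Q))/4 = (2*Q*(P + Q))/4 = Q*(P + Q)/2)
-4877 + S(21, f(5)) = -4877 + (½)*21*(13 + 21) = -4877 + (½)*21*34 = -4877 + 357 = -4520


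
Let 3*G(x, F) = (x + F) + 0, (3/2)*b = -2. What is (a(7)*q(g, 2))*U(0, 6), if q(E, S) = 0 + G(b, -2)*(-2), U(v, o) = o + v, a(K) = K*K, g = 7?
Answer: 1960/3 ≈ 653.33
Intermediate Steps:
a(K) = K²
b = -4/3 (b = (⅔)*(-2) = -4/3 ≈ -1.3333)
G(x, F) = F/3 + x/3 (G(x, F) = ((x + F) + 0)/3 = ((F + x) + 0)/3 = (F + x)/3 = F/3 + x/3)
q(E, S) = 20/9 (q(E, S) = 0 + ((⅓)*(-2) + (⅓)*(-4/3))*(-2) = 0 + (-⅔ - 4/9)*(-2) = 0 - 10/9*(-2) = 0 + 20/9 = 20/9)
(a(7)*q(g, 2))*U(0, 6) = (7²*(20/9))*(6 + 0) = (49*(20/9))*6 = (980/9)*6 = 1960/3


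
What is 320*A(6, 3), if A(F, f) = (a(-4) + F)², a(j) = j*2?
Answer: 1280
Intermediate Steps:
a(j) = 2*j
A(F, f) = (-8 + F)² (A(F, f) = (2*(-4) + F)² = (-8 + F)²)
320*A(6, 3) = 320*(-8 + 6)² = 320*(-2)² = 320*4 = 1280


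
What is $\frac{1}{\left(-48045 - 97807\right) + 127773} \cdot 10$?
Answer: $- \frac{10}{18079} \approx -0.00055313$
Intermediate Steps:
$\frac{1}{\left(-48045 - 97807\right) + 127773} \cdot 10 = \frac{1}{-145852 + 127773} \cdot 10 = \frac{1}{-18079} \cdot 10 = \left(- \frac{1}{18079}\right) 10 = - \frac{10}{18079}$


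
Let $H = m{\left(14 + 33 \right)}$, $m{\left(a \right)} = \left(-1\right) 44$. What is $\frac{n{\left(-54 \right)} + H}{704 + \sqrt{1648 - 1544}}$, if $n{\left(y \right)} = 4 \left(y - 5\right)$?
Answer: $- \frac{24640}{61939} + \frac{70 \sqrt{26}}{61939} \approx -0.39205$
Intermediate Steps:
$m{\left(a \right)} = -44$
$H = -44$
$n{\left(y \right)} = -20 + 4 y$ ($n{\left(y \right)} = 4 \left(-5 + y\right) = -20 + 4 y$)
$\frac{n{\left(-54 \right)} + H}{704 + \sqrt{1648 - 1544}} = \frac{\left(-20 + 4 \left(-54\right)\right) - 44}{704 + \sqrt{1648 - 1544}} = \frac{\left(-20 - 216\right) - 44}{704 + \sqrt{104}} = \frac{-236 - 44}{704 + 2 \sqrt{26}} = - \frac{280}{704 + 2 \sqrt{26}}$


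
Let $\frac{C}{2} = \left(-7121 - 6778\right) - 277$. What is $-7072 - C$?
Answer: $21280$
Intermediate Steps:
$C = -28352$ ($C = 2 \left(\left(-7121 - 6778\right) - 277\right) = 2 \left(-13899 - 277\right) = 2 \left(-14176\right) = -28352$)
$-7072 - C = -7072 - -28352 = -7072 + 28352 = 21280$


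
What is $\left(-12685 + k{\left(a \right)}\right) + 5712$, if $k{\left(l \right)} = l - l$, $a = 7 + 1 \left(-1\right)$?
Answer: $-6973$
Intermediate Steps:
$a = 6$ ($a = 7 - 1 = 6$)
$k{\left(l \right)} = 0$
$\left(-12685 + k{\left(a \right)}\right) + 5712 = \left(-12685 + 0\right) + 5712 = -12685 + 5712 = -6973$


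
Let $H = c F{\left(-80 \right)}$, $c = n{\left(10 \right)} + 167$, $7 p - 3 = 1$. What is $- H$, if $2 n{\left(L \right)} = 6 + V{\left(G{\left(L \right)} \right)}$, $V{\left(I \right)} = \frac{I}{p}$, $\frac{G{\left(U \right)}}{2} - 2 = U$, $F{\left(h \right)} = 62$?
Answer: $-11842$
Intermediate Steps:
$G{\left(U \right)} = 4 + 2 U$
$p = \frac{4}{7}$ ($p = \frac{3}{7} + \frac{1}{7} \cdot 1 = \frac{3}{7} + \frac{1}{7} = \frac{4}{7} \approx 0.57143$)
$V{\left(I \right)} = \frac{7 I}{4}$ ($V{\left(I \right)} = \frac{I}{\frac{4}{7}} = I \frac{7}{4} = \frac{7 I}{4}$)
$n{\left(L \right)} = \frac{13}{2} + \frac{7 L}{4}$ ($n{\left(L \right)} = \frac{6 + \frac{7 \left(4 + 2 L\right)}{4}}{2} = \frac{6 + \left(7 + \frac{7 L}{2}\right)}{2} = \frac{13 + \frac{7 L}{2}}{2} = \frac{13}{2} + \frac{7 L}{4}$)
$c = 191$ ($c = \left(\frac{13}{2} + \frac{7}{4} \cdot 10\right) + 167 = \left(\frac{13}{2} + \frac{35}{2}\right) + 167 = 24 + 167 = 191$)
$H = 11842$ ($H = 191 \cdot 62 = 11842$)
$- H = \left(-1\right) 11842 = -11842$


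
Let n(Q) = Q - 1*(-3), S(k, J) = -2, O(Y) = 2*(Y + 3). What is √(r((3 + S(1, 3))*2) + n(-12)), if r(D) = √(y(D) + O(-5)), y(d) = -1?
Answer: √(-9 + I*√5) ≈ 0.36988 + 3.0227*I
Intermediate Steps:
O(Y) = 6 + 2*Y (O(Y) = 2*(3 + Y) = 6 + 2*Y)
n(Q) = 3 + Q (n(Q) = Q + 3 = 3 + Q)
r(D) = I*√5 (r(D) = √(-1 + (6 + 2*(-5))) = √(-1 + (6 - 10)) = √(-1 - 4) = √(-5) = I*√5)
√(r((3 + S(1, 3))*2) + n(-12)) = √(I*√5 + (3 - 12)) = √(I*√5 - 9) = √(-9 + I*√5)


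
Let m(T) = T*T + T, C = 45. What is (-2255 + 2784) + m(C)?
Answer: 2599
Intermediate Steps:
m(T) = T + T**2 (m(T) = T**2 + T = T + T**2)
(-2255 + 2784) + m(C) = (-2255 + 2784) + 45*(1 + 45) = 529 + 45*46 = 529 + 2070 = 2599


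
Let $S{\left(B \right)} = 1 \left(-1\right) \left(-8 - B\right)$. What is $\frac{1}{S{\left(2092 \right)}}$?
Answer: $\frac{1}{2100} \approx 0.00047619$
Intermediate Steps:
$S{\left(B \right)} = 8 + B$ ($S{\left(B \right)} = - (-8 - B) = 8 + B$)
$\frac{1}{S{\left(2092 \right)}} = \frac{1}{8 + 2092} = \frac{1}{2100}$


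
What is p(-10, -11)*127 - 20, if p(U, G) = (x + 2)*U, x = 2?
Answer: -5100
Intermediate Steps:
p(U, G) = 4*U (p(U, G) = (2 + 2)*U = 4*U)
p(-10, -11)*127 - 20 = (4*(-10))*127 - 20 = -40*127 - 20 = -5080 - 20 = -5100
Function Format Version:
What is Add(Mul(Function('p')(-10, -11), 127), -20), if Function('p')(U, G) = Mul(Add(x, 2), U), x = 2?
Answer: -5100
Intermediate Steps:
Function('p')(U, G) = Mul(4, U) (Function('p')(U, G) = Mul(Add(2, 2), U) = Mul(4, U))
Add(Mul(Function('p')(-10, -11), 127), -20) = Add(Mul(Mul(4, -10), 127), -20) = Add(Mul(-40, 127), -20) = Add(-5080, -20) = -5100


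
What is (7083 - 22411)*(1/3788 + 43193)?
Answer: -626973005720/947 ≈ -6.6206e+8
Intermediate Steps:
(7083 - 22411)*(1/3788 + 43193) = -15328*(1/3788 + 43193) = -15328*163615085/3788 = -626973005720/947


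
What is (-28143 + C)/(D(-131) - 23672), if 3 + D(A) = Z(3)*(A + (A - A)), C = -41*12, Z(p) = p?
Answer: 28635/24068 ≈ 1.1898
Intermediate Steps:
C = -492
D(A) = -3 + 3*A (D(A) = -3 + 3*(A + (A - A)) = -3 + 3*(A + 0) = -3 + 3*A)
(-28143 + C)/(D(-131) - 23672) = (-28143 - 492)/((-3 + 3*(-131)) - 23672) = -28635/((-3 - 393) - 23672) = -28635/(-396 - 23672) = -28635/(-24068) = -28635*(-1/24068) = 28635/24068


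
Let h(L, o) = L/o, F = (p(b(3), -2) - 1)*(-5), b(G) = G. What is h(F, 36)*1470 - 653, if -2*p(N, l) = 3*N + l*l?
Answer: 3513/4 ≈ 878.25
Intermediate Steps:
p(N, l) = -3*N/2 - l²/2 (p(N, l) = -(3*N + l*l)/2 = -(3*N + l²)/2 = -(l² + 3*N)/2 = -3*N/2 - l²/2)
F = 75/2 (F = ((-3/2*3 - ½*(-2)²) - 1)*(-5) = ((-9/2 - ½*4) - 1)*(-5) = ((-9/2 - 2) - 1)*(-5) = (-13/2 - 1)*(-5) = -15/2*(-5) = 75/2 ≈ 37.500)
h(F, 36)*1470 - 653 = ((75/2)/36)*1470 - 653 = ((75/2)*(1/36))*1470 - 653 = (25/24)*1470 - 653 = 6125/4 - 653 = 3513/4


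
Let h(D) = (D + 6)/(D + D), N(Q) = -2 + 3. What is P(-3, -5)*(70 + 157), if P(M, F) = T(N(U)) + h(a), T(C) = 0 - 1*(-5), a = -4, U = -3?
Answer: 4313/4 ≈ 1078.3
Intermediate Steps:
N(Q) = 1
h(D) = (6 + D)/(2*D) (h(D) = (6 + D)/((2*D)) = (6 + D)*(1/(2*D)) = (6 + D)/(2*D))
T(C) = 5 (T(C) = 0 + 5 = 5)
P(M, F) = 19/4 (P(M, F) = 5 + (½)*(6 - 4)/(-4) = 5 + (½)*(-¼)*2 = 5 - ¼ = 19/4)
P(-3, -5)*(70 + 157) = 19*(70 + 157)/4 = (19/4)*227 = 4313/4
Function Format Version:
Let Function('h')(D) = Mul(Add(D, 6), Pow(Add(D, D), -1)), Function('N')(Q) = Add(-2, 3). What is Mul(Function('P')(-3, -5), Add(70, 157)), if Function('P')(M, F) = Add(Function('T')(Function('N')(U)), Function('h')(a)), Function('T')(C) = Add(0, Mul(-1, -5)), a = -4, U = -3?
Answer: Rational(4313, 4) ≈ 1078.3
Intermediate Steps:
Function('N')(Q) = 1
Function('h')(D) = Mul(Rational(1, 2), Pow(D, -1), Add(6, D)) (Function('h')(D) = Mul(Add(6, D), Pow(Mul(2, D), -1)) = Mul(Add(6, D), Mul(Rational(1, 2), Pow(D, -1))) = Mul(Rational(1, 2), Pow(D, -1), Add(6, D)))
Function('T')(C) = 5 (Function('T')(C) = Add(0, 5) = 5)
Function('P')(M, F) = Rational(19, 4) (Function('P')(M, F) = Add(5, Mul(Rational(1, 2), Pow(-4, -1), Add(6, -4))) = Add(5, Mul(Rational(1, 2), Rational(-1, 4), 2)) = Add(5, Rational(-1, 4)) = Rational(19, 4))
Mul(Function('P')(-3, -5), Add(70, 157)) = Mul(Rational(19, 4), Add(70, 157)) = Mul(Rational(19, 4), 227) = Rational(4313, 4)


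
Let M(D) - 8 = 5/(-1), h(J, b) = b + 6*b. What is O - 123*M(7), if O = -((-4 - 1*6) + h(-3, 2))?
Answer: -373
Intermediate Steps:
h(J, b) = 7*b
M(D) = 3 (M(D) = 8 + 5/(-1) = 8 + 5*(-1) = 8 - 5 = 3)
O = -4 (O = -((-4 - 1*6) + 7*2) = -((-4 - 6) + 14) = -(-10 + 14) = -1*4 = -4)
O - 123*M(7) = -4 - 123*3 = -4 - 369 = -373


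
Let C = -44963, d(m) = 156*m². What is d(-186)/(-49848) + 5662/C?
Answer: -326540956/3012521 ≈ -108.39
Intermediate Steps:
d(-186)/(-49848) + 5662/C = (156*(-186)²)/(-49848) + 5662/(-44963) = (156*34596)*(-1/49848) + 5662*(-1/44963) = 5396976*(-1/49848) - 5662/44963 = -7254/67 - 5662/44963 = -326540956/3012521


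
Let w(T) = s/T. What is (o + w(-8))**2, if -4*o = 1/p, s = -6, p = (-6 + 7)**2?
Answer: 1/4 ≈ 0.25000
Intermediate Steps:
p = 1 (p = 1**2 = 1)
w(T) = -6/T
o = -1/4 (o = -1/4/1 = -1/4*1 = -1/4 ≈ -0.25000)
(o + w(-8))**2 = (-1/4 - 6/(-8))**2 = (-1/4 - 6*(-1/8))**2 = (-1/4 + 3/4)**2 = (1/2)**2 = 1/4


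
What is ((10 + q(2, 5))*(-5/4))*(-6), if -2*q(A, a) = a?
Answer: 225/4 ≈ 56.250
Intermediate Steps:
q(A, a) = -a/2
((10 + q(2, 5))*(-5/4))*(-6) = ((10 - ½*5)*(-5/4))*(-6) = ((10 - 5/2)*(-5*¼))*(-6) = ((15/2)*(-5/4))*(-6) = -75/8*(-6) = 225/4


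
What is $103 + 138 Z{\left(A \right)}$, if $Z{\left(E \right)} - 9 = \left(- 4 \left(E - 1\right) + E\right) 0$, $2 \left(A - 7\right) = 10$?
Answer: $1345$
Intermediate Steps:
$A = 12$ ($A = 7 + \frac{1}{2} \cdot 10 = 7 + 5 = 12$)
$Z{\left(E \right)} = 9$ ($Z{\left(E \right)} = 9 + \left(- 4 \left(E - 1\right) + E\right) 0 = 9 + \left(- 4 \left(-1 + E\right) + E\right) 0 = 9 + \left(\left(4 - 4 E\right) + E\right) 0 = 9 + \left(4 - 3 E\right) 0 = 9 + 0 = 9$)
$103 + 138 Z{\left(A \right)} = 103 + 138 \cdot 9 = 103 + 1242 = 1345$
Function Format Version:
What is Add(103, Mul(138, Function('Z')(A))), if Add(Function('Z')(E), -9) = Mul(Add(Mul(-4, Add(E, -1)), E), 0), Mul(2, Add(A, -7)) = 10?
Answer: 1345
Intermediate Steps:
A = 12 (A = Add(7, Mul(Rational(1, 2), 10)) = Add(7, 5) = 12)
Function('Z')(E) = 9 (Function('Z')(E) = Add(9, Mul(Add(Mul(-4, Add(E, -1)), E), 0)) = Add(9, Mul(Add(Mul(-4, Add(-1, E)), E), 0)) = Add(9, Mul(Add(Add(4, Mul(-4, E)), E), 0)) = Add(9, Mul(Add(4, Mul(-3, E)), 0)) = Add(9, 0) = 9)
Add(103, Mul(138, Function('Z')(A))) = Add(103, Mul(138, 9)) = Add(103, 1242) = 1345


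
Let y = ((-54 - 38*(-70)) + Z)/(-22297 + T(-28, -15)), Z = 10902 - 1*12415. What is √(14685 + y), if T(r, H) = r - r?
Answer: 4*√456294659909/22297 ≈ 121.18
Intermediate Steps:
T(r, H) = 0
Z = -1513 (Z = 10902 - 12415 = -1513)
y = -1093/22297 (y = ((-54 - 38*(-70)) - 1513)/(-22297 + 0) = ((-54 + 2660) - 1513)/(-22297) = (2606 - 1513)*(-1/22297) = 1093*(-1/22297) = -1093/22297 ≈ -0.049020)
√(14685 + y) = √(14685 - 1093/22297) = √(327430352/22297) = 4*√456294659909/22297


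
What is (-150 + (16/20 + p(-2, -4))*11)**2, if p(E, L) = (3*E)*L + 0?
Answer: 376996/25 ≈ 15080.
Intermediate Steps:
p(E, L) = 3*E*L (p(E, L) = 3*E*L + 0 = 3*E*L)
(-150 + (16/20 + p(-2, -4))*11)**2 = (-150 + (16/20 + 3*(-2)*(-4))*11)**2 = (-150 + (16*(1/20) + 24)*11)**2 = (-150 + (4/5 + 24)*11)**2 = (-150 + (124/5)*11)**2 = (-150 + 1364/5)**2 = (614/5)**2 = 376996/25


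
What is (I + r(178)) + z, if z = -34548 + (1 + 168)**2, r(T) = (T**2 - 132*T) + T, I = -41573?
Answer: -39194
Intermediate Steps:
r(T) = T**2 - 131*T
z = -5987 (z = -34548 + 169**2 = -34548 + 28561 = -5987)
(I + r(178)) + z = (-41573 + 178*(-131 + 178)) - 5987 = (-41573 + 178*47) - 5987 = (-41573 + 8366) - 5987 = -33207 - 5987 = -39194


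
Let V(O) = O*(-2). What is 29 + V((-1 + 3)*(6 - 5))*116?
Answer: -435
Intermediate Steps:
V(O) = -2*O
29 + V((-1 + 3)*(6 - 5))*116 = 29 - 2*(-1 + 3)*(6 - 5)*116 = 29 - 4*116 = 29 - 464 = -435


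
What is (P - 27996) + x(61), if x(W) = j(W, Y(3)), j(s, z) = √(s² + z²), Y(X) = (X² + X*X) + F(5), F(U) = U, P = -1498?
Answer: -29494 + 5*√170 ≈ -29429.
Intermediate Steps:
Y(X) = 5 + 2*X² (Y(X) = (X² + X*X) + 5 = (X² + X²) + 5 = 2*X² + 5 = 5 + 2*X²)
x(W) = √(529 + W²) (x(W) = √(W² + (5 + 2*3²)²) = √(W² + (5 + 2*9)²) = √(W² + (5 + 18)²) = √(W² + 23²) = √(W² + 529) = √(529 + W²))
(P - 27996) + x(61) = (-1498 - 27996) + √(529 + 61²) = -29494 + √(529 + 3721) = -29494 + √4250 = -29494 + 5*√170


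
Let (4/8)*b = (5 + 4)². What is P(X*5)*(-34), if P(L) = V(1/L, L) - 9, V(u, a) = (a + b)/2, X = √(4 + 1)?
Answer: -2448 - 85*√5 ≈ -2638.1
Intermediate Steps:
b = 162 (b = 2*(5 + 4)² = 2*9² = 2*81 = 162)
X = √5 ≈ 2.2361
V(u, a) = 81 + a/2 (V(u, a) = (a + 162)/2 = (162 + a)*(½) = 81 + a/2)
P(L) = 72 + L/2 (P(L) = (81 + L/2) - 9 = 72 + L/2)
P(X*5)*(-34) = (72 + (√5*5)/2)*(-34) = (72 + (5*√5)/2)*(-34) = (72 + 5*√5/2)*(-34) = -2448 - 85*√5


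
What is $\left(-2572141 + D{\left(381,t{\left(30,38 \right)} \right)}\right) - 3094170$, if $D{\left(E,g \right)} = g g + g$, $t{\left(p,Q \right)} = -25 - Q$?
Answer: $-5662405$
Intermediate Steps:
$D{\left(E,g \right)} = g + g^{2}$ ($D{\left(E,g \right)} = g^{2} + g = g + g^{2}$)
$\left(-2572141 + D{\left(381,t{\left(30,38 \right)} \right)}\right) - 3094170 = \left(-2572141 + \left(-25 - 38\right) \left(1 - 63\right)\right) - 3094170 = \left(-2572141 - 63 \left(1 - 63\right)\right) - 3094170 = \left(-2572141 - -3906\right) - 3094170 = \left(-2572141 + 3906\right) - 3094170 = -2568235 - 3094170 = -5662405$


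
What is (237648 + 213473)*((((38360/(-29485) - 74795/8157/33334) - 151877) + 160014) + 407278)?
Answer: 42926436678409584673417/229060909698 ≈ 1.8740e+11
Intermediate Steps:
(237648 + 213473)*((((38360/(-29485) - 74795/8157/33334) - 151877) + 160014) + 407278) = 451121*((((38360*(-1/29485) - 74795*1/8157*(1/33334)) - 151877) + 160014) + 407278) = 451121*((((-7672/5897 - 74795/8157*1/33334) - 151877) + 160014) + 407278) = 451121*((((-7672/5897 - 10685/38843634) - 151877) + 160014) + 407278) = 451121*(((-298071369493/229060909698 - 151877) + 160014) + 407278) = 451121*((-34789381853572639/229060909698 + 160014) + 407278) = 451121*(1863570550843133/229060909698 + 407278) = 451121*(95155039730825177/229060909698) = 42926436678409584673417/229060909698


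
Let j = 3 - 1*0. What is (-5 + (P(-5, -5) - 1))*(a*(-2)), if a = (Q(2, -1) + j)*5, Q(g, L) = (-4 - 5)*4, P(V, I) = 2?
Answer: -1320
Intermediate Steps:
Q(g, L) = -36 (Q(g, L) = -9*4 = -36)
j = 3 (j = 3 + 0 = 3)
a = -165 (a = (-36 + 3)*5 = -33*5 = -165)
(-5 + (P(-5, -5) - 1))*(a*(-2)) = (-5 + (2 - 1))*(-165*(-2)) = (-5 + 1)*330 = -4*330 = -1320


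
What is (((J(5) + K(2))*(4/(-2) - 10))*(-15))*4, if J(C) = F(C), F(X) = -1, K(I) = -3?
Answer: -2880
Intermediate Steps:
J(C) = -1
(((J(5) + K(2))*(4/(-2) - 10))*(-15))*4 = (((-1 - 3)*(4/(-2) - 10))*(-15))*4 = (-4*(4*(-½) - 10)*(-15))*4 = (-4*(-2 - 10)*(-15))*4 = (-4*(-12)*(-15))*4 = (48*(-15))*4 = -720*4 = -2880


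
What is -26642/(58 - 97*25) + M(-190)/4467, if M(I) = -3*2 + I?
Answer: 39515294/3524463 ≈ 11.212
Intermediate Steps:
M(I) = -6 + I
-26642/(58 - 97*25) + M(-190)/4467 = -26642/(58 - 97*25) + (-6 - 190)/4467 = -26642/(58 - 2425) - 196*1/4467 = -26642/(-2367) - 196/4467 = -26642*(-1/2367) - 196/4467 = 26642/2367 - 196/4467 = 39515294/3524463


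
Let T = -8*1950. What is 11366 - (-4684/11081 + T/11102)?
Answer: 7683980930/675941 ≈ 11368.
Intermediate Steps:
T = -15600
11366 - (-4684/11081 + T/11102) = 11366 - (-4684/11081 - 15600/11102) = 11366 - (-4684*1/11081 - 15600*1/11102) = 11366 - (-4684/11081 - 600/427) = 11366 - 1*(-1235524/675941) = 11366 + 1235524/675941 = 7683980930/675941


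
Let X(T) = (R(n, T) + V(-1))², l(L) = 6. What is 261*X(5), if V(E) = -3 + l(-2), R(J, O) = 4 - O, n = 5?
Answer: 1044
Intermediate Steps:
V(E) = 3 (V(E) = -3 + 6 = 3)
X(T) = (7 - T)² (X(T) = ((4 - T) + 3)² = (7 - T)²)
261*X(5) = 261*(-7 + 5)² = 261*(-2)² = 261*4 = 1044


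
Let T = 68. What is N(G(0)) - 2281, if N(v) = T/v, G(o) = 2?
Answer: -2247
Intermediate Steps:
N(v) = 68/v
N(G(0)) - 2281 = 68/2 - 2281 = 68*(1/2) - 2281 = 34 - 2281 = -2247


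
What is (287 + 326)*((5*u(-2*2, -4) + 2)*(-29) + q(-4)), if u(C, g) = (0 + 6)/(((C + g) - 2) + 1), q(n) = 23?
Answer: 113405/3 ≈ 37802.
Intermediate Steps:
u(C, g) = 6/(-1 + C + g) (u(C, g) = 6/((-2 + C + g) + 1) = 6/(-1 + C + g))
(287 + 326)*((5*u(-2*2, -4) + 2)*(-29) + q(-4)) = (287 + 326)*((5*(6/(-1 - 2*2 - 4)) + 2)*(-29) + 23) = 613*((5*(6/(-1 - 4 - 4)) + 2)*(-29) + 23) = 613*((5*(6/(-9)) + 2)*(-29) + 23) = 613*((5*(6*(-⅑)) + 2)*(-29) + 23) = 613*((5*(-⅔) + 2)*(-29) + 23) = 613*((-10/3 + 2)*(-29) + 23) = 613*(-4/3*(-29) + 23) = 613*(116/3 + 23) = 613*(185/3) = 113405/3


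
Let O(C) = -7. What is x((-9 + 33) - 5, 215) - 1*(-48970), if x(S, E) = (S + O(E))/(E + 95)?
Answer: 7590356/155 ≈ 48970.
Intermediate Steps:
x(S, E) = (-7 + S)/(95 + E) (x(S, E) = (S - 7)/(E + 95) = (-7 + S)/(95 + E))
x((-9 + 33) - 5, 215) - 1*(-48970) = (-7 + ((-9 + 33) - 5))/(95 + 215) - 1*(-48970) = (-7 + (24 - 5))/310 + 48970 = (-7 + 19)/310 + 48970 = (1/310)*12 + 48970 = 6/155 + 48970 = 7590356/155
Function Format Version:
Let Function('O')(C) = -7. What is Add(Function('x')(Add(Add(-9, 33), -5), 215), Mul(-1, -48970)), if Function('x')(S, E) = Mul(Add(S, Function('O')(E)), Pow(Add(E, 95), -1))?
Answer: Rational(7590356, 155) ≈ 48970.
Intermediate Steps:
Function('x')(S, E) = Mul(Pow(Add(95, E), -1), Add(-7, S)) (Function('x')(S, E) = Mul(Add(S, -7), Pow(Add(E, 95), -1)) = Mul(Add(-7, S), Pow(Add(95, E), -1)) = Mul(Pow(Add(95, E), -1), Add(-7, S)))
Add(Function('x')(Add(Add(-9, 33), -5), 215), Mul(-1, -48970)) = Add(Mul(Pow(Add(95, 215), -1), Add(-7, Add(Add(-9, 33), -5))), Mul(-1, -48970)) = Add(Mul(Pow(310, -1), Add(-7, Add(24, -5))), 48970) = Add(Mul(Rational(1, 310), Add(-7, 19)), 48970) = Add(Mul(Rational(1, 310), 12), 48970) = Add(Rational(6, 155), 48970) = Rational(7590356, 155)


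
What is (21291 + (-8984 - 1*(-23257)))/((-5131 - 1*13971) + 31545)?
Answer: 35564/12443 ≈ 2.8582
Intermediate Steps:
(21291 + (-8984 - 1*(-23257)))/((-5131 - 1*13971) + 31545) = (21291 + (-8984 + 23257))/((-5131 - 13971) + 31545) = (21291 + 14273)/(-19102 + 31545) = 35564/12443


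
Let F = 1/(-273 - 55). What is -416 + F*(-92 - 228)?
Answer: -17016/41 ≈ -415.02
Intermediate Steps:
F = -1/328 (F = 1/(-328) = -1/328 ≈ -0.0030488)
-416 + F*(-92 - 228) = -416 - (-92 - 228)/328 = -416 - 1/328*(-320) = -416 + 40/41 = -17016/41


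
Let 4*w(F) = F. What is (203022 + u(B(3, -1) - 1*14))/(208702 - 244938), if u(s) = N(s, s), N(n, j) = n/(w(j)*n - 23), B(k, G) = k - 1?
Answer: -1319637/235534 ≈ -5.6027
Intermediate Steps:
B(k, G) = -1 + k
w(F) = F/4
N(n, j) = n/(-23 + j*n/4) (N(n, j) = n/((j/4)*n - 23) = n/(j*n/4 - 23) = n/(-23 + j*n/4))
u(s) = 4*s/(-92 + s**2) (u(s) = 4*s/(-92 + s*s) = 4*s/(-92 + s**2))
(203022 + u(B(3, -1) - 1*14))/(208702 - 244938) = (203022 + 4*((-1 + 3) - 1*14)/(-92 + ((-1 + 3) - 1*14)**2))/(208702 - 244938) = (203022 + 4*(2 - 14)/(-92 + (2 - 14)**2))/(-36236) = (203022 + 4*(-12)/(-92 + (-12)**2))*(-1/36236) = (203022 + 4*(-12)/(-92 + 144))*(-1/36236) = (203022 + 4*(-12)/52)*(-1/36236) = (203022 + 4*(-12)*(1/52))*(-1/36236) = (203022 - 12/13)*(-1/36236) = (2639274/13)*(-1/36236) = -1319637/235534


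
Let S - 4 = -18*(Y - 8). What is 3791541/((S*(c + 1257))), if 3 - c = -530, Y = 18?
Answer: -3791541/315040 ≈ -12.035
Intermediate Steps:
c = 533 (c = 3 - 1*(-530) = 3 + 530 = 533)
S = -176 (S = 4 - 18*(18 - 8) = 4 - 18*10 = 4 - 180 = -176)
3791541/((S*(c + 1257))) = 3791541/((-176*(533 + 1257))) = 3791541/((-176*1790)) = 3791541/(-315040) = 3791541*(-1/315040) = -3791541/315040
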